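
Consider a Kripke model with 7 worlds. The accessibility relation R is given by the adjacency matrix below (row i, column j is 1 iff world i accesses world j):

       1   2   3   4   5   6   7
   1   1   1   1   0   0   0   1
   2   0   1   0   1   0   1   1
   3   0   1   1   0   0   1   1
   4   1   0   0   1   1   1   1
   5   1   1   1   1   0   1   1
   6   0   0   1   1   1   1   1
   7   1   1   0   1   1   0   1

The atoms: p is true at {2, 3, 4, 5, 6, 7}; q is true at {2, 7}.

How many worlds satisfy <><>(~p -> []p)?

1: successors {1, 2, 3, 7}; <>(~p -> []p) there: 1:T, 2:T, 3:T, 7:T. ✓
2: successors {2, 4, 6, 7}; <>(~p -> []p) there: 2:T, 4:T, 6:T, 7:T. ✓
3: successors {2, 3, 6, 7}; <>(~p -> []p) there: 2:T, 3:T, 6:T, 7:T. ✓
4: successors {1, 4, 5, 6, 7}; <>(~p -> []p) there: 1:T, 4:T, 5:T, 6:T, 7:T. ✓
5: successors {1, 2, 3, 4, 6, 7}; <>(~p -> []p) there: 1:T, 2:T, 3:T, 4:T, 6:T, 7:T. ✓
6: successors {3, 4, 5, 6, 7}; <>(~p -> []p) there: 3:T, 4:T, 5:T, 6:T, 7:T. ✓
7: successors {1, 2, 4, 5, 7}; <>(~p -> []p) there: 1:T, 2:T, 4:T, 5:T, 7:T. ✓
Satisfying worlds: {1, 2, 3, 4, 5, 6, 7}.

7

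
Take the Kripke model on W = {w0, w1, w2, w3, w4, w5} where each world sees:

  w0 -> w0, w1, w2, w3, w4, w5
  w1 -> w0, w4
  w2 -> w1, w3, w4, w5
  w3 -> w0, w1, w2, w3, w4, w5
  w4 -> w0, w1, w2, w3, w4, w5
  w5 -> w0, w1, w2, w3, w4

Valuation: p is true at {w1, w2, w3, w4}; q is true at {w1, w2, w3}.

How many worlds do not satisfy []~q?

5

w0: successors {w0, w1, w2, w3, w4, w5}; ~q there: w0:T, w1:F, w2:F, w3:F, w4:T, w5:T. ✗
w1: successors {w0, w4}; ~q there: w0:T, w4:T. ✓
w2: successors {w1, w3, w4, w5}; ~q there: w1:F, w3:F, w4:T, w5:T. ✗
w3: successors {w0, w1, w2, w3, w4, w5}; ~q there: w0:T, w1:F, w2:F, w3:F, w4:T, w5:T. ✗
w4: successors {w0, w1, w2, w3, w4, w5}; ~q there: w0:T, w1:F, w2:F, w3:F, w4:T, w5:T. ✗
w5: successors {w0, w1, w2, w3, w4}; ~q there: w0:T, w1:F, w2:F, w3:F, w4:T. ✗
Satisfying worlds: {w1}.
So []~q fails at the other 5 worlds.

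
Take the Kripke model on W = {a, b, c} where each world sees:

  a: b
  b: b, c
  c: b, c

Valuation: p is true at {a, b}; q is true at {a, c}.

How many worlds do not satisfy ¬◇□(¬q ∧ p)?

0

a: ◇□(¬q ∧ p) is F. ✓
b: ◇□(¬q ∧ p) is F. ✓
c: ◇□(¬q ∧ p) is F. ✓
Satisfying worlds: {a, b, c}.
So ¬◇□(¬q ∧ p) fails at the other 0 worlds.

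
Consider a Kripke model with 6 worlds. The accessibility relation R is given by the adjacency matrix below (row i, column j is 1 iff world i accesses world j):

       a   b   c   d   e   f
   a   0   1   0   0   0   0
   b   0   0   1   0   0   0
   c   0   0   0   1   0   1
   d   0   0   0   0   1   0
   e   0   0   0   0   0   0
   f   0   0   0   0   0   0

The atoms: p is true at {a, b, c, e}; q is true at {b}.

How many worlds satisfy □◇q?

a: successors {b}; ◇q there: b:F. ✗
b: successors {c}; ◇q there: c:F. ✗
c: successors {d, f}; ◇q there: d:F, f:F. ✗
d: successors {e}; ◇q there: e:F. ✗
e: no successors, so □◇q holds vacuously. ✓
f: no successors, so □◇q holds vacuously. ✓
Satisfying worlds: {e, f}.

2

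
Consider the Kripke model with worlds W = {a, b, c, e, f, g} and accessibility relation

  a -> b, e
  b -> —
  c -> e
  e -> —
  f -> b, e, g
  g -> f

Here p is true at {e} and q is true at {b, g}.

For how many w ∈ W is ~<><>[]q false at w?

1

a: <><>[]q is F. ✓
b: <><>[]q is F. ✓
c: <><>[]q is F. ✓
e: <><>[]q is F. ✓
f: <><>[]q is F. ✓
g: <><>[]q is T. ✗
Satisfying worlds: {a, b, c, e, f}.
So ~<><>[]q fails at the other 1 world.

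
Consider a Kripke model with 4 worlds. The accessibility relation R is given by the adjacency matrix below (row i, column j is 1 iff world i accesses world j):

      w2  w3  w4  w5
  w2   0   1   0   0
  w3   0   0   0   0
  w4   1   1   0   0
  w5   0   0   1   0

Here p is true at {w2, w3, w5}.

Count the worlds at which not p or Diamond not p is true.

w2: not p is F, Diamond not p is F. ✗
w3: not p is F, Diamond not p is F. ✗
w4: not p is T, Diamond not p is F. ✓
w5: not p is F, Diamond not p is T. ✓
Satisfying worlds: {w4, w5}.

2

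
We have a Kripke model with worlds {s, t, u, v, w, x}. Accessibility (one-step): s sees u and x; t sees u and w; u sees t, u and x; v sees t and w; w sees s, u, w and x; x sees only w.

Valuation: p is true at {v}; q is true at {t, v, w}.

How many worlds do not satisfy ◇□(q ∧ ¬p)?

3

s: successors {u, x}; □(q ∧ ¬p) there: u:F, x:T. ✓
t: successors {u, w}; □(q ∧ ¬p) there: u:F, w:F. ✗
u: successors {t, u, x}; □(q ∧ ¬p) there: t:F, u:F, x:T. ✓
v: successors {t, w}; □(q ∧ ¬p) there: t:F, w:F. ✗
w: successors {s, u, w, x}; □(q ∧ ¬p) there: s:F, u:F, w:F, x:T. ✓
x: successors {w}; □(q ∧ ¬p) there: w:F. ✗
Satisfying worlds: {s, u, w}.
So ◇□(q ∧ ¬p) fails at the other 3 worlds.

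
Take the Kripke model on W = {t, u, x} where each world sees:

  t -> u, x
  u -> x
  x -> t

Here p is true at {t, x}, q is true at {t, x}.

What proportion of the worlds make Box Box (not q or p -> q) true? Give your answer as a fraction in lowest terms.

t: successors {u, x}; Box (not q or p -> q) there: u:T, x:T. ✓
u: successors {x}; Box (not q or p -> q) there: x:T. ✓
x: successors {t}; Box (not q or p -> q) there: t:F. ✗
That's 2 of 3 worlds, so 2/3.

2/3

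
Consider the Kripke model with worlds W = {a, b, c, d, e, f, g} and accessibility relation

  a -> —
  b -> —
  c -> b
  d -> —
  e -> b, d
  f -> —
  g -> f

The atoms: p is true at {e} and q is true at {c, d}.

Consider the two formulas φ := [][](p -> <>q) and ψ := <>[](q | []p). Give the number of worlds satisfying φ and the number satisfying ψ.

7 and 3

For [][](p -> <>q):
a: no successors, so [][](p -> <>q) holds vacuously. ✓
b: no successors, so [][](p -> <>q) holds vacuously. ✓
c: successors {b}; [](p -> <>q) there: b:T. ✓
d: no successors, so [][](p -> <>q) holds vacuously. ✓
e: successors {b, d}; [](p -> <>q) there: b:T, d:T. ✓
f: no successors, so [][](p -> <>q) holds vacuously. ✓
g: successors {f}; [](p -> <>q) there: f:T. ✓
— 7 worlds.
For <>[](q | []p):
a: no successors, so <>[](q | []p) fails. ✗
b: no successors, so <>[](q | []p) fails. ✗
c: successors {b}; [](q | []p) there: b:T. ✓
d: no successors, so <>[](q | []p) fails. ✗
e: successors {b, d}; [](q | []p) there: b:T, d:T. ✓
f: no successors, so <>[](q | []p) fails. ✗
g: successors {f}; [](q | []p) there: f:T. ✓
— 3 worlds.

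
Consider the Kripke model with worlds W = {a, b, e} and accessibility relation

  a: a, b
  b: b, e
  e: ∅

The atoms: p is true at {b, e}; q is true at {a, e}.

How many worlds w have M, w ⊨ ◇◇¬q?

2

a: successors {a, b}; ◇¬q there: a:T, b:T. ✓
b: successors {b, e}; ◇¬q there: b:T, e:F. ✓
e: no successors, so ◇◇¬q fails. ✗
Satisfying worlds: {a, b}.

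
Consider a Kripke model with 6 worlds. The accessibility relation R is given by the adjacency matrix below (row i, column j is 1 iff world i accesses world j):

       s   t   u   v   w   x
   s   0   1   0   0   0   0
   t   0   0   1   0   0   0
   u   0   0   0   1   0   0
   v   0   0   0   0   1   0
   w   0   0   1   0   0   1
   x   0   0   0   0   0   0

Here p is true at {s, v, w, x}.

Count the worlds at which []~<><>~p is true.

s: successors {t}; ~<><>~p there: t:T. ✓
t: successors {u}; ~<><>~p there: u:T. ✓
u: successors {v}; ~<><>~p there: v:F. ✗
v: successors {w}; ~<><>~p there: w:T. ✓
w: successors {u, x}; ~<><>~p there: u:T, x:T. ✓
x: no successors, so []~<><>~p holds vacuously. ✓
Satisfying worlds: {s, t, v, w, x}.

5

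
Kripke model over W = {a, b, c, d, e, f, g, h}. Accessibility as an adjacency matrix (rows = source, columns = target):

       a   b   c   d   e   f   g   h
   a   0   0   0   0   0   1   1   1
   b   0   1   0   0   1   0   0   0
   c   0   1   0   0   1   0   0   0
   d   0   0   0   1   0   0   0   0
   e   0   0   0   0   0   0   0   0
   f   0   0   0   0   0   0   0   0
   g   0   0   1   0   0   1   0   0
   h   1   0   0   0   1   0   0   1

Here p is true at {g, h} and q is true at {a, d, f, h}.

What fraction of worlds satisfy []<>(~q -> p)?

3/8

a: successors {f, g, h}; <>(~q -> p) there: f:F, g:T, h:T. ✗
b: successors {b, e}; <>(~q -> p) there: b:F, e:F. ✗
c: successors {b, e}; <>(~q -> p) there: b:F, e:F. ✗
d: successors {d}; <>(~q -> p) there: d:T. ✓
e: no successors, so []<>(~q -> p) holds vacuously. ✓
f: no successors, so []<>(~q -> p) holds vacuously. ✓
g: successors {c, f}; <>(~q -> p) there: c:F, f:F. ✗
h: successors {a, e, h}; <>(~q -> p) there: a:T, e:F, h:T. ✗
That's 3 of 8 worlds, so 3/8.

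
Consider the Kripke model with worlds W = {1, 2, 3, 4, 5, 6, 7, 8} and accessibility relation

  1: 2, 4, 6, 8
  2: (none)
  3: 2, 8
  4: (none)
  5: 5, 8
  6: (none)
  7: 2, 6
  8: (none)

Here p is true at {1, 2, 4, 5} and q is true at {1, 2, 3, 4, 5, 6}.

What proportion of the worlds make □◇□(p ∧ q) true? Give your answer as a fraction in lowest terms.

1: successors {2, 4, 6, 8}; ◇□(p ∧ q) there: 2:F, 4:F, 6:F, 8:F. ✗
2: no successors, so □◇□(p ∧ q) holds vacuously. ✓
3: successors {2, 8}; ◇□(p ∧ q) there: 2:F, 8:F. ✗
4: no successors, so □◇□(p ∧ q) holds vacuously. ✓
5: successors {5, 8}; ◇□(p ∧ q) there: 5:T, 8:F. ✗
6: no successors, so □◇□(p ∧ q) holds vacuously. ✓
7: successors {2, 6}; ◇□(p ∧ q) there: 2:F, 6:F. ✗
8: no successors, so □◇□(p ∧ q) holds vacuously. ✓
That's 4 of 8 worlds, so 4/8 = 1/2.

1/2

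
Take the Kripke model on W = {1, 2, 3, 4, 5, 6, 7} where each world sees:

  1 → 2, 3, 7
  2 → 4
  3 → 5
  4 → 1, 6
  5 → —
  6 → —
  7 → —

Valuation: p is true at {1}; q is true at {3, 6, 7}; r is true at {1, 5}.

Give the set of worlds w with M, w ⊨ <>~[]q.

{1, 2, 4}

1: successors {2, 3, 7}; ~[]q there: 2:T, 3:T, 7:F. ✓
2: successors {4}; ~[]q there: 4:T. ✓
3: successors {5}; ~[]q there: 5:F. ✗
4: successors {1, 6}; ~[]q there: 1:T, 6:F. ✓
5: no successors, so <>~[]q fails. ✗
6: no successors, so <>~[]q fails. ✗
7: no successors, so <>~[]q fails. ✗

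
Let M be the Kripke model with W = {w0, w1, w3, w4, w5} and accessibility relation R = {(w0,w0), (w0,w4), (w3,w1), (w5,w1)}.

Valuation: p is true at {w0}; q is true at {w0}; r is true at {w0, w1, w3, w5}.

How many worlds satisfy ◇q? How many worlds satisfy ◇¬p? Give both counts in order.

1 and 3

For ◇q:
w0: successors {w0, w4}; q there: w0:T, w4:F. ✓
w1: no successors, so ◇q fails. ✗
w3: successors {w1}; q there: w1:F. ✗
w4: no successors, so ◇q fails. ✗
w5: successors {w1}; q there: w1:F. ✗
— 1 world.
For ◇¬p:
w0: successors {w0, w4}; ¬p there: w0:F, w4:T. ✓
w1: no successors, so ◇¬p fails. ✗
w3: successors {w1}; ¬p there: w1:T. ✓
w4: no successors, so ◇¬p fails. ✗
w5: successors {w1}; ¬p there: w1:T. ✓
— 3 worlds.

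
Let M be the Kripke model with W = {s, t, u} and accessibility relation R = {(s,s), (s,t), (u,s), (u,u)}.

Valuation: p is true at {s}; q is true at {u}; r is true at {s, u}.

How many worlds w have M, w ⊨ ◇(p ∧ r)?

2

s: successors {s, t}; p ∧ r there: s:T, t:F. ✓
t: no successors, so ◇(p ∧ r) fails. ✗
u: successors {s, u}; p ∧ r there: s:T, u:F. ✓
Satisfying worlds: {s, u}.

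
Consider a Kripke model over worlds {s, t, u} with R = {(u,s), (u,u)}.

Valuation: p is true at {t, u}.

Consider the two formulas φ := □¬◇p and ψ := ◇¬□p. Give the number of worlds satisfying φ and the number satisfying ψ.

2 and 1

For □¬◇p:
s: no successors, so □¬◇p holds vacuously. ✓
t: no successors, so □¬◇p holds vacuously. ✓
u: successors {s, u}; ¬◇p there: s:T, u:F. ✗
— 2 worlds.
For ◇¬□p:
s: no successors, so ◇¬□p fails. ✗
t: no successors, so ◇¬□p fails. ✗
u: successors {s, u}; ¬□p there: s:F, u:T. ✓
— 1 world.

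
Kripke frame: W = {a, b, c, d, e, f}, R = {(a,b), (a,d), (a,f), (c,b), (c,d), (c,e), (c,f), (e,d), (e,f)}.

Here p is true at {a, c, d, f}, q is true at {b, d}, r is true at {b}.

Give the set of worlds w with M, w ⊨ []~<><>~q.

{a, b, c, d, e, f}

a: successors {b, d, f}; ~<><>~q there: b:T, d:T, f:T. ✓
b: no successors, so []~<><>~q holds vacuously. ✓
c: successors {b, d, e, f}; ~<><>~q there: b:T, d:T, e:T, f:T. ✓
d: no successors, so []~<><>~q holds vacuously. ✓
e: successors {d, f}; ~<><>~q there: d:T, f:T. ✓
f: no successors, so []~<><>~q holds vacuously. ✓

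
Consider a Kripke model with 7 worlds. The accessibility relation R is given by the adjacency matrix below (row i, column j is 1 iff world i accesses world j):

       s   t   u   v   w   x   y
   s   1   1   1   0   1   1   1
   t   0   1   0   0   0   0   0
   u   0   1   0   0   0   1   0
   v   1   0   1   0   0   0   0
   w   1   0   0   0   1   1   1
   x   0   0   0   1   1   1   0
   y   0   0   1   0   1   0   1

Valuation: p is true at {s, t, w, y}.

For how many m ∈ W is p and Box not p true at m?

0

s: p is T, Box not p is F. ✗
t: p is T, Box not p is F. ✗
u: p is F, Box not p is F. ✗
v: p is F, Box not p is F. ✗
w: p is T, Box not p is F. ✗
x: p is F, Box not p is F. ✗
y: p is T, Box not p is F. ✗
Satisfying worlds: ∅.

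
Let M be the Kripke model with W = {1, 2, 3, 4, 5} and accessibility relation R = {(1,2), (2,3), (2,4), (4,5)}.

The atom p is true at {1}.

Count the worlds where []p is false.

1: successors {2}; p there: 2:F. ✗
2: successors {3, 4}; p there: 3:F, 4:F. ✗
3: no successors, so []p holds vacuously. ✓
4: successors {5}; p there: 5:F. ✗
5: no successors, so []p holds vacuously. ✓
Satisfying worlds: {3, 5}.
So []p fails at the other 3 worlds.

3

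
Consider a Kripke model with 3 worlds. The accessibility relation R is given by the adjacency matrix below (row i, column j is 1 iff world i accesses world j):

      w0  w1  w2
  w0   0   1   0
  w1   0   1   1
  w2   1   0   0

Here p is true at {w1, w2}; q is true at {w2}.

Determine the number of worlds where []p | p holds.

w0: []p is T, p is F. ✓
w1: []p is T, p is T. ✓
w2: []p is F, p is T. ✓
Satisfying worlds: {w0, w1, w2}.

3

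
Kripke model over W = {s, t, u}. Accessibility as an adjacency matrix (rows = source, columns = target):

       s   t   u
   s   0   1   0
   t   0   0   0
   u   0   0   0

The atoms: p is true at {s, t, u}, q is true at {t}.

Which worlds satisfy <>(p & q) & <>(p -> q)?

{s}

s: <>(p & q) is T, <>(p -> q) is T. ✓
t: <>(p & q) is F, <>(p -> q) is F. ✗
u: <>(p & q) is F, <>(p -> q) is F. ✗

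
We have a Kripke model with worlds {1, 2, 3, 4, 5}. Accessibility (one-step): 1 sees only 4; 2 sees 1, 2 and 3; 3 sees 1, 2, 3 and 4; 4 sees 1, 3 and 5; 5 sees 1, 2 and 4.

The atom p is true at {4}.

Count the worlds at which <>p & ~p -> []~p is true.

1: <>p & ~p is T, []~p is F. ✗
2: <>p & ~p is F, []~p is T. ✓
3: <>p & ~p is T, []~p is F. ✗
4: <>p & ~p is F, []~p is T. ✓
5: <>p & ~p is T, []~p is F. ✗
Satisfying worlds: {2, 4}.

2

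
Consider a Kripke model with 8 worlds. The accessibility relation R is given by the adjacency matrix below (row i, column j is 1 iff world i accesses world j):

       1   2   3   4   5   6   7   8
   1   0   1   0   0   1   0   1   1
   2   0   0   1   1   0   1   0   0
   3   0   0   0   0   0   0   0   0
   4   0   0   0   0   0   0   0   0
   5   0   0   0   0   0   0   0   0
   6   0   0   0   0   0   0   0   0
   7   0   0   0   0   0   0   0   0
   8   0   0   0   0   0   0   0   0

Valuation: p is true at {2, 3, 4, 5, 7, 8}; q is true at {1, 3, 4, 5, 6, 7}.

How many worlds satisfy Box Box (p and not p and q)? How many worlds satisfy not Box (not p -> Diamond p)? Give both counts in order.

7 and 1

For Box Box (p and not p and q):
1: successors {2, 5, 7, 8}; Box (p and not p and q) there: 2:F, 5:T, 7:T, 8:T. ✗
2: successors {3, 4, 6}; Box (p and not p and q) there: 3:T, 4:T, 6:T. ✓
3: no successors, so Box Box (p and not p and q) holds vacuously. ✓
4: no successors, so Box Box (p and not p and q) holds vacuously. ✓
5: no successors, so Box Box (p and not p and q) holds vacuously. ✓
6: no successors, so Box Box (p and not p and q) holds vacuously. ✓
7: no successors, so Box Box (p and not p and q) holds vacuously. ✓
8: no successors, so Box Box (p and not p and q) holds vacuously. ✓
— 7 worlds.
For not Box (not p -> Diamond p):
1: Box (not p -> Diamond p) is T. ✗
2: Box (not p -> Diamond p) is F. ✓
3: Box (not p -> Diamond p) is T. ✗
4: Box (not p -> Diamond p) is T. ✗
5: Box (not p -> Diamond p) is T. ✗
6: Box (not p -> Diamond p) is T. ✗
7: Box (not p -> Diamond p) is T. ✗
8: Box (not p -> Diamond p) is T. ✗
— 1 world.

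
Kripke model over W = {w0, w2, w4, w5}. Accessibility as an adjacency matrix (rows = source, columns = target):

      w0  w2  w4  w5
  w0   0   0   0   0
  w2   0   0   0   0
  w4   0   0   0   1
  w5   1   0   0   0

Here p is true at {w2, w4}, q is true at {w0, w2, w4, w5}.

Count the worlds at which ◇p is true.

w0: no successors, so ◇p fails. ✗
w2: no successors, so ◇p fails. ✗
w4: successors {w5}; p there: w5:F. ✗
w5: successors {w0}; p there: w0:F. ✗
Satisfying worlds: ∅.

0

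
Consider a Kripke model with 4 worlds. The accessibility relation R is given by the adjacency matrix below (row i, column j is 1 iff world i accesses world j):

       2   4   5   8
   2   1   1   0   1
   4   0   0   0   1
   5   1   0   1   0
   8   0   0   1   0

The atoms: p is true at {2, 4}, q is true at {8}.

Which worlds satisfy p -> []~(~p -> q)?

{5, 8}

2: p is T, []~(~p -> q) is F. ✗
4: p is T, []~(~p -> q) is F. ✗
5: p is F, []~(~p -> q) is F. ✓
8: p is F, []~(~p -> q) is T. ✓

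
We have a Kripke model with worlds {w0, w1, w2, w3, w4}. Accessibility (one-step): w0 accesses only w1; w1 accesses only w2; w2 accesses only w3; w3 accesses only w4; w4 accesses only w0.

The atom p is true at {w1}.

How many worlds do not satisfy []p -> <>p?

0

w0: []p is T, <>p is T. ✓
w1: []p is F, <>p is F. ✓
w2: []p is F, <>p is F. ✓
w3: []p is F, <>p is F. ✓
w4: []p is F, <>p is F. ✓
Satisfying worlds: {w0, w1, w2, w3, w4}.
So []p -> <>p fails at the other 0 worlds.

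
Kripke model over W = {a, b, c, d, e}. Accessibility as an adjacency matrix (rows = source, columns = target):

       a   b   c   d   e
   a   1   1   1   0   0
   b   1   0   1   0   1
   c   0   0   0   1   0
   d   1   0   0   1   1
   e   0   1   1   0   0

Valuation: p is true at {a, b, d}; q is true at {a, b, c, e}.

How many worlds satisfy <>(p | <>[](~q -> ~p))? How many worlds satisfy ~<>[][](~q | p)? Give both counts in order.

5 and 5

For <>(p | <>[](~q -> ~p)):
a: successors {a, b, c}; p | <>[](~q -> ~p) there: a:T, b:T, c:F. ✓
b: successors {a, c, e}; p | <>[](~q -> ~p) there: a:T, c:F, e:T. ✓
c: successors {d}; p | <>[](~q -> ~p) there: d:T. ✓
d: successors {a, d, e}; p | <>[](~q -> ~p) there: a:T, d:T, e:T. ✓
e: successors {b, c}; p | <>[](~q -> ~p) there: b:T, c:F. ✓
— 5 worlds.
For ~<>[][](~q | p):
a: <>[][](~q | p) is F. ✓
b: <>[][](~q | p) is F. ✓
c: <>[][](~q | p) is F. ✓
d: <>[][](~q | p) is F. ✓
e: <>[][](~q | p) is F. ✓
— 5 worlds.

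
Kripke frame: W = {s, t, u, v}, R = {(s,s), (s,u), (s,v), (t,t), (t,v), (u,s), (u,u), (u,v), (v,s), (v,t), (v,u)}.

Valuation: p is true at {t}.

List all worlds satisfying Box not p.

s: successors {s, u, v}; not p there: s:T, u:T, v:T. ✓
t: successors {t, v}; not p there: t:F, v:T. ✗
u: successors {s, u, v}; not p there: s:T, u:T, v:T. ✓
v: successors {s, t, u}; not p there: s:T, t:F, u:T. ✗

{s, u}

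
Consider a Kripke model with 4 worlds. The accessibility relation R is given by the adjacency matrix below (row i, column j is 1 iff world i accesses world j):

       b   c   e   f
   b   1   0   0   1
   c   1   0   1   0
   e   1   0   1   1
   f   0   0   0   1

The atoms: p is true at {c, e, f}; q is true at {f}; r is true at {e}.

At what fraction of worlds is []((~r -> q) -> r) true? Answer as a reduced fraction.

b: successors {b, f}; (~r -> q) -> r there: b:T, f:F. ✗
c: successors {b, e}; (~r -> q) -> r there: b:T, e:T. ✓
e: successors {b, e, f}; (~r -> q) -> r there: b:T, e:T, f:F. ✗
f: successors {f}; (~r -> q) -> r there: f:F. ✗
That's 1 of 4 worlds, so 1/4.

1/4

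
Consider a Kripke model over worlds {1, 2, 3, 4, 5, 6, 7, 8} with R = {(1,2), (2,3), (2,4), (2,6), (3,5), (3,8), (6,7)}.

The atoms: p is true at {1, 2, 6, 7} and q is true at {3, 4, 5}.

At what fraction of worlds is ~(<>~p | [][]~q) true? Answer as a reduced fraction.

1: <>~p | [][]~q is F. ✓
2: <>~p | [][]~q is T. ✗
3: <>~p | [][]~q is T. ✗
4: <>~p | [][]~q is T. ✗
5: <>~p | [][]~q is T. ✗
6: <>~p | [][]~q is T. ✗
7: <>~p | [][]~q is T. ✗
8: <>~p | [][]~q is T. ✗
That's 1 of 8 worlds, so 1/8.

1/8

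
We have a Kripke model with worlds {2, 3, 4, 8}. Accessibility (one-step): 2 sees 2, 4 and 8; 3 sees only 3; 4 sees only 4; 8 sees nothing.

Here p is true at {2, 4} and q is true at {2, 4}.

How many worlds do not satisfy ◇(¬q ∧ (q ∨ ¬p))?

2: successors {2, 4, 8}; ¬q ∧ (q ∨ ¬p) there: 2:F, 4:F, 8:T. ✓
3: successors {3}; ¬q ∧ (q ∨ ¬p) there: 3:T. ✓
4: successors {4}; ¬q ∧ (q ∨ ¬p) there: 4:F. ✗
8: no successors, so ◇(¬q ∧ (q ∨ ¬p)) fails. ✗
Satisfying worlds: {2, 3}.
So ◇(¬q ∧ (q ∨ ¬p)) fails at the other 2 worlds.

2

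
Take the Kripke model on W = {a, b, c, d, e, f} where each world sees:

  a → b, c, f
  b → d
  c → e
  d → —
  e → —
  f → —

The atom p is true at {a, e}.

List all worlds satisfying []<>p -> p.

{a, b, c, e}

a: []<>p is F, p is T. ✓
b: []<>p is F, p is F. ✓
c: []<>p is F, p is F. ✓
d: []<>p is T, p is F. ✗
e: []<>p is T, p is T. ✓
f: []<>p is T, p is F. ✗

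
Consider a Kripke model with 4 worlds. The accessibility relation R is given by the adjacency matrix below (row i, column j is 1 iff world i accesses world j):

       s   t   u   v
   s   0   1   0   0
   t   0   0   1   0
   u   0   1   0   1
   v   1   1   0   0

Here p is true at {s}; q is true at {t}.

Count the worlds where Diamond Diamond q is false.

1

s: successors {t}; Diamond q there: t:F. ✗
t: successors {u}; Diamond q there: u:T. ✓
u: successors {t, v}; Diamond q there: t:F, v:T. ✓
v: successors {s, t}; Diamond q there: s:T, t:F. ✓
Satisfying worlds: {t, u, v}.
So Diamond Diamond q fails at the other 1 world.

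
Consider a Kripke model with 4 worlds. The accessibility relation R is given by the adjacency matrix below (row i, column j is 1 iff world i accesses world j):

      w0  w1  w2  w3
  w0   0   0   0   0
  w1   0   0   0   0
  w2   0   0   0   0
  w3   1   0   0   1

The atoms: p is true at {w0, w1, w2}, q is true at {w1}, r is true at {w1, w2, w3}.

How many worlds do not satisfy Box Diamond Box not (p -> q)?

1

w0: no successors, so Box Diamond Box not (p -> q) holds vacuously. ✓
w1: no successors, so Box Diamond Box not (p -> q) holds vacuously. ✓
w2: no successors, so Box Diamond Box not (p -> q) holds vacuously. ✓
w3: successors {w0, w3}; Diamond Box not (p -> q) there: w0:F, w3:T. ✗
Satisfying worlds: {w0, w1, w2}.
So Box Diamond Box not (p -> q) fails at the other 1 world.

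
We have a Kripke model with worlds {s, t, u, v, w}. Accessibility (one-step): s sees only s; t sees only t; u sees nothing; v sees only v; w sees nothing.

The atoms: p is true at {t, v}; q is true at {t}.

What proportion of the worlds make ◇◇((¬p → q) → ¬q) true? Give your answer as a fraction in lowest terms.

s: successors {s}; ◇((¬p → q) → ¬q) there: s:T. ✓
t: successors {t}; ◇((¬p → q) → ¬q) there: t:F. ✗
u: no successors, so ◇◇((¬p → q) → ¬q) fails. ✗
v: successors {v}; ◇((¬p → q) → ¬q) there: v:T. ✓
w: no successors, so ◇◇((¬p → q) → ¬q) fails. ✗
That's 2 of 5 worlds, so 2/5.

2/5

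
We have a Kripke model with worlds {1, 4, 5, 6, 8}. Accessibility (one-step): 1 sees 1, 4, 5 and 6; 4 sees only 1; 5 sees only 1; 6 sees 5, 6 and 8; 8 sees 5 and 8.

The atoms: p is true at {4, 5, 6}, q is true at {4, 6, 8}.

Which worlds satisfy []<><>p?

1: successors {1, 4, 5, 6}; <><>p there: 1:T, 4:T, 5:T, 6:T. ✓
4: successors {1}; <><>p there: 1:T. ✓
5: successors {1}; <><>p there: 1:T. ✓
6: successors {5, 6, 8}; <><>p there: 5:T, 6:T, 8:T. ✓
8: successors {5, 8}; <><>p there: 5:T, 8:T. ✓

{1, 4, 5, 6, 8}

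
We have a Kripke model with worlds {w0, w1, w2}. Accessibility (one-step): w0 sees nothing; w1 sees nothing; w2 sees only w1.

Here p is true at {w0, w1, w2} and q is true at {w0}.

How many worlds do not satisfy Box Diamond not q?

1

w0: no successors, so Box Diamond not q holds vacuously. ✓
w1: no successors, so Box Diamond not q holds vacuously. ✓
w2: successors {w1}; Diamond not q there: w1:F. ✗
Satisfying worlds: {w0, w1}.
So Box Diamond not q fails at the other 1 world.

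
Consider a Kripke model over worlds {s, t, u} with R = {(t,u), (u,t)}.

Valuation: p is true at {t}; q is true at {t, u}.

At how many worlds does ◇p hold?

s: no successors, so ◇p fails. ✗
t: successors {u}; p there: u:F. ✗
u: successors {t}; p there: t:T. ✓
Satisfying worlds: {u}.

1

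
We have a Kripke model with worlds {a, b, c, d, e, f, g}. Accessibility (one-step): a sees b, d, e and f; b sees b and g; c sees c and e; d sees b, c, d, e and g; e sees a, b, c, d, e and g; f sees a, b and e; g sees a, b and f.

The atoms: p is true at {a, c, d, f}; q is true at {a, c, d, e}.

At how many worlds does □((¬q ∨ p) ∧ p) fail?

7

a: successors {b, d, e, f}; (¬q ∨ p) ∧ p there: b:F, d:T, e:F, f:T. ✗
b: successors {b, g}; (¬q ∨ p) ∧ p there: b:F, g:F. ✗
c: successors {c, e}; (¬q ∨ p) ∧ p there: c:T, e:F. ✗
d: successors {b, c, d, e, g}; (¬q ∨ p) ∧ p there: b:F, c:T, d:T, e:F, g:F. ✗
e: successors {a, b, c, d, e, g}; (¬q ∨ p) ∧ p there: a:T, b:F, c:T, d:T, e:F, g:F. ✗
f: successors {a, b, e}; (¬q ∨ p) ∧ p there: a:T, b:F, e:F. ✗
g: successors {a, b, f}; (¬q ∨ p) ∧ p there: a:T, b:F, f:T. ✗
Satisfying worlds: ∅.
So □((¬q ∨ p) ∧ p) fails at the other 7 worlds.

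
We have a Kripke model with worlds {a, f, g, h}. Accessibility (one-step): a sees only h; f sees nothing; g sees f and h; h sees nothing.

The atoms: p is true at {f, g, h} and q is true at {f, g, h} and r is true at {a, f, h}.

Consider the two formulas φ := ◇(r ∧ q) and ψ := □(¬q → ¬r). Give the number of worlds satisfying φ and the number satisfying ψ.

2 and 4

For ◇(r ∧ q):
a: successors {h}; r ∧ q there: h:T. ✓
f: no successors, so ◇(r ∧ q) fails. ✗
g: successors {f, h}; r ∧ q there: f:T, h:T. ✓
h: no successors, so ◇(r ∧ q) fails. ✗
— 2 worlds.
For □(¬q → ¬r):
a: successors {h}; ¬q → ¬r there: h:T. ✓
f: no successors, so □(¬q → ¬r) holds vacuously. ✓
g: successors {f, h}; ¬q → ¬r there: f:T, h:T. ✓
h: no successors, so □(¬q → ¬r) holds vacuously. ✓
— 4 worlds.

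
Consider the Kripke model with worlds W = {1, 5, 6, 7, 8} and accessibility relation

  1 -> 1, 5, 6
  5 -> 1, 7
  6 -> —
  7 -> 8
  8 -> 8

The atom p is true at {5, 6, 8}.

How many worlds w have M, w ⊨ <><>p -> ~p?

3

1: <><>p is T, ~p is T. ✓
5: <><>p is T, ~p is F. ✗
6: <><>p is F, ~p is F. ✓
7: <><>p is T, ~p is T. ✓
8: <><>p is T, ~p is F. ✗
Satisfying worlds: {1, 6, 7}.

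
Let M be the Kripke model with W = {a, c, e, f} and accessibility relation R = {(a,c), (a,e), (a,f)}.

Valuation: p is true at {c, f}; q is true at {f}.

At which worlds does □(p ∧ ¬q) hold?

a: successors {c, e, f}; p ∧ ¬q there: c:T, e:F, f:F. ✗
c: no successors, so □(p ∧ ¬q) holds vacuously. ✓
e: no successors, so □(p ∧ ¬q) holds vacuously. ✓
f: no successors, so □(p ∧ ¬q) holds vacuously. ✓

{c, e, f}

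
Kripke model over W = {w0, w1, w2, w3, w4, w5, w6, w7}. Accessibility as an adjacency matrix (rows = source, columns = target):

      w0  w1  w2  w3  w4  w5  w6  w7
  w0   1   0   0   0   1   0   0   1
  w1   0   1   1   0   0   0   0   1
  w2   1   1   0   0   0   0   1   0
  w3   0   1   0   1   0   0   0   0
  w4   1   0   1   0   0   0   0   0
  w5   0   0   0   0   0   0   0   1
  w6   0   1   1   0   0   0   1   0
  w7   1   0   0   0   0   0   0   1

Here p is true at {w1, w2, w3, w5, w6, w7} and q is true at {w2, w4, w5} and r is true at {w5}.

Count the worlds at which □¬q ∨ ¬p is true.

w0: □¬q is F, ¬p is T. ✓
w1: □¬q is F, ¬p is F. ✗
w2: □¬q is T, ¬p is F. ✓
w3: □¬q is T, ¬p is F. ✓
w4: □¬q is F, ¬p is T. ✓
w5: □¬q is T, ¬p is F. ✓
w6: □¬q is F, ¬p is F. ✗
w7: □¬q is T, ¬p is F. ✓
Satisfying worlds: {w0, w2, w3, w4, w5, w7}.

6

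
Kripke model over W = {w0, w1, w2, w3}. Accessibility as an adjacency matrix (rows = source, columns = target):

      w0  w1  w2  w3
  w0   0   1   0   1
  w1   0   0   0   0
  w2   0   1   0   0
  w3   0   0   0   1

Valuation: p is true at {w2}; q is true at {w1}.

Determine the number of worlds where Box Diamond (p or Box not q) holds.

w0: successors {w1, w3}; Diamond (p or Box not q) there: w1:F, w3:T. ✗
w1: no successors, so Box Diamond (p or Box not q) holds vacuously. ✓
w2: successors {w1}; Diamond (p or Box not q) there: w1:F. ✗
w3: successors {w3}; Diamond (p or Box not q) there: w3:T. ✓
Satisfying worlds: {w1, w3}.

2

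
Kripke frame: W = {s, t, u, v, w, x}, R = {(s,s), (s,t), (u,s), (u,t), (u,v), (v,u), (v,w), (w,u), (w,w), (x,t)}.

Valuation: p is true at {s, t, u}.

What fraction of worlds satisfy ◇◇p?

2/3

s: successors {s, t}; ◇p there: s:T, t:F. ✓
t: no successors, so ◇◇p fails. ✗
u: successors {s, t, v}; ◇p there: s:T, t:F, v:T. ✓
v: successors {u, w}; ◇p there: u:T, w:T. ✓
w: successors {u, w}; ◇p there: u:T, w:T. ✓
x: successors {t}; ◇p there: t:F. ✗
That's 4 of 6 worlds, so 4/6 = 2/3.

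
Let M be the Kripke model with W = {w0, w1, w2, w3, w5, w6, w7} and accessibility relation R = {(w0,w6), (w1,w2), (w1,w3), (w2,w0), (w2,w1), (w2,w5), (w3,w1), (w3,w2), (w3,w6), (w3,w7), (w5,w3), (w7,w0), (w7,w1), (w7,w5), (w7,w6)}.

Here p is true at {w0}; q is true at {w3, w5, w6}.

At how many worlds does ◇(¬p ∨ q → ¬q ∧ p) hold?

2

w0: successors {w6}; ¬p ∨ q → ¬q ∧ p there: w6:F. ✗
w1: successors {w2, w3}; ¬p ∨ q → ¬q ∧ p there: w2:F, w3:F. ✗
w2: successors {w0, w1, w5}; ¬p ∨ q → ¬q ∧ p there: w0:T, w1:F, w5:F. ✓
w3: successors {w1, w2, w6, w7}; ¬p ∨ q → ¬q ∧ p there: w1:F, w2:F, w6:F, w7:F. ✗
w5: successors {w3}; ¬p ∨ q → ¬q ∧ p there: w3:F. ✗
w6: no successors, so ◇(¬p ∨ q → ¬q ∧ p) fails. ✗
w7: successors {w0, w1, w5, w6}; ¬p ∨ q → ¬q ∧ p there: w0:T, w1:F, w5:F, w6:F. ✓
Satisfying worlds: {w2, w7}.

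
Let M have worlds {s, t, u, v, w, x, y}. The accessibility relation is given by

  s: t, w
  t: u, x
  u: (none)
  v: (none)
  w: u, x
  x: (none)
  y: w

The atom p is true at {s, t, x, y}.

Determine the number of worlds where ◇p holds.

3

s: successors {t, w}; p there: t:T, w:F. ✓
t: successors {u, x}; p there: u:F, x:T. ✓
u: no successors, so ◇p fails. ✗
v: no successors, so ◇p fails. ✗
w: successors {u, x}; p there: u:F, x:T. ✓
x: no successors, so ◇p fails. ✗
y: successors {w}; p there: w:F. ✗
Satisfying worlds: {s, t, w}.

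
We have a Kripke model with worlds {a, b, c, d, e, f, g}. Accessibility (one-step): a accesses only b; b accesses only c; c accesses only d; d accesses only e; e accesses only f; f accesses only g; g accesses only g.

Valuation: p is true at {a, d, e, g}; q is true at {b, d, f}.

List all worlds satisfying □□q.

{b, d}

a: successors {b}; □q there: b:F. ✗
b: successors {c}; □q there: c:T. ✓
c: successors {d}; □q there: d:F. ✗
d: successors {e}; □q there: e:T. ✓
e: successors {f}; □q there: f:F. ✗
f: successors {g}; □q there: g:F. ✗
g: successors {g}; □q there: g:F. ✗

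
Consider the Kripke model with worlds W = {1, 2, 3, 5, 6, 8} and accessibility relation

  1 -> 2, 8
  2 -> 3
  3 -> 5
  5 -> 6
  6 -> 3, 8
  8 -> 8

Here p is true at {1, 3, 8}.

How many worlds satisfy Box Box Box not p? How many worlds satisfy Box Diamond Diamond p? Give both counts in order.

For Box Box Box not p:
1: successors {2, 8}; Box Box not p there: 2:T, 8:F. ✗
2: successors {3}; Box Box not p there: 3:T. ✓
3: successors {5}; Box Box not p there: 5:F. ✗
5: successors {6}; Box Box not p there: 6:F. ✗
6: successors {3, 8}; Box Box not p there: 3:T, 8:F. ✗
8: successors {8}; Box Box not p there: 8:F. ✗
— 1 world.
For Box Diamond Diamond p:
1: successors {2, 8}; Diamond Diamond p there: 2:F, 8:T. ✗
2: successors {3}; Diamond Diamond p there: 3:F. ✗
3: successors {5}; Diamond Diamond p there: 5:T. ✓
5: successors {6}; Diamond Diamond p there: 6:T. ✓
6: successors {3, 8}; Diamond Diamond p there: 3:F, 8:T. ✗
8: successors {8}; Diamond Diamond p there: 8:T. ✓
— 3 worlds.

1 and 3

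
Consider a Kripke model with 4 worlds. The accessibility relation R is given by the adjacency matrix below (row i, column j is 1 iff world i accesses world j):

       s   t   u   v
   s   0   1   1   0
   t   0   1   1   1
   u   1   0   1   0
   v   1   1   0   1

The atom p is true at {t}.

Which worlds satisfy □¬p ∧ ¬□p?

{u}

s: □¬p is F, ¬□p is T. ✗
t: □¬p is F, ¬□p is T. ✗
u: □¬p is T, ¬□p is T. ✓
v: □¬p is F, ¬□p is T. ✗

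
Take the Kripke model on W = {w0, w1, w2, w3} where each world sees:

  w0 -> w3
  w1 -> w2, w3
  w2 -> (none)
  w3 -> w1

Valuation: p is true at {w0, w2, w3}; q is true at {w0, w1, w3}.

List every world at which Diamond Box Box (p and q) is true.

w0: successors {w3}; Box Box (p and q) there: w3:F. ✗
w1: successors {w2, w3}; Box Box (p and q) there: w2:T, w3:F. ✓
w2: no successors, so Diamond Box Box (p and q) fails. ✗
w3: successors {w1}; Box Box (p and q) there: w1:F. ✗

{w1}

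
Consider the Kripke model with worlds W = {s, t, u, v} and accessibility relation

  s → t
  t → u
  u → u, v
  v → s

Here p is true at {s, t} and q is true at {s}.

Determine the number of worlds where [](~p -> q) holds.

2

s: successors {t}; ~p -> q there: t:T. ✓
t: successors {u}; ~p -> q there: u:F. ✗
u: successors {u, v}; ~p -> q there: u:F, v:F. ✗
v: successors {s}; ~p -> q there: s:T. ✓
Satisfying worlds: {s, v}.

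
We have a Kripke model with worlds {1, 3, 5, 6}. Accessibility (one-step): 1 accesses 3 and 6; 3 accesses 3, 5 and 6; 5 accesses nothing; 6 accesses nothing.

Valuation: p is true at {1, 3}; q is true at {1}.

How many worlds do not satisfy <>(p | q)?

2

1: successors {3, 6}; p | q there: 3:T, 6:F. ✓
3: successors {3, 5, 6}; p | q there: 3:T, 5:F, 6:F. ✓
5: no successors, so <>(p | q) fails. ✗
6: no successors, so <>(p | q) fails. ✗
Satisfying worlds: {1, 3}.
So <>(p | q) fails at the other 2 worlds.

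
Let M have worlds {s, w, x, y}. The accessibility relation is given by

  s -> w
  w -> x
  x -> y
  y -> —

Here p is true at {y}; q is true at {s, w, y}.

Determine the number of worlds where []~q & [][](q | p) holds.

2

s: []~q is F, [][](q | p) is F. ✗
w: []~q is T, [][](q | p) is T. ✓
x: []~q is F, [][](q | p) is T. ✗
y: []~q is T, [][](q | p) is T. ✓
Satisfying worlds: {w, y}.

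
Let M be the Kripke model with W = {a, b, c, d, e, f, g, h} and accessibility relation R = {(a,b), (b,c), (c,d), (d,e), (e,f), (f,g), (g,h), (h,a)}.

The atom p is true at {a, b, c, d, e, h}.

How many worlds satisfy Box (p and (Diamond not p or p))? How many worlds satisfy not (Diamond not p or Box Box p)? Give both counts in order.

6 and 1

For Box (p and (Diamond not p or p)):
a: successors {b}; p and (Diamond not p or p) there: b:T. ✓
b: successors {c}; p and (Diamond not p or p) there: c:T. ✓
c: successors {d}; p and (Diamond not p or p) there: d:T. ✓
d: successors {e}; p and (Diamond not p or p) there: e:T. ✓
e: successors {f}; p and (Diamond not p or p) there: f:F. ✗
f: successors {g}; p and (Diamond not p or p) there: g:F. ✗
g: successors {h}; p and (Diamond not p or p) there: h:T. ✓
h: successors {a}; p and (Diamond not p or p) there: a:T. ✓
— 6 worlds.
For not (Diamond not p or Box Box p):
a: Diamond not p or Box Box p is T. ✗
b: Diamond not p or Box Box p is T. ✗
c: Diamond not p or Box Box p is T. ✗
d: Diamond not p or Box Box p is F. ✓
e: Diamond not p or Box Box p is T. ✗
f: Diamond not p or Box Box p is T. ✗
g: Diamond not p or Box Box p is T. ✗
h: Diamond not p or Box Box p is T. ✗
— 1 world.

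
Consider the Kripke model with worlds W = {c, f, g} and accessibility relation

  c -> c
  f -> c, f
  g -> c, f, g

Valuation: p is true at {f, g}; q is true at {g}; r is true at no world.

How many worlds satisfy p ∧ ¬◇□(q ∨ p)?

2

c: p is F, ¬◇□(q ∨ p) is T. ✗
f: p is T, ¬◇□(q ∨ p) is T. ✓
g: p is T, ¬◇□(q ∨ p) is T. ✓
Satisfying worlds: {f, g}.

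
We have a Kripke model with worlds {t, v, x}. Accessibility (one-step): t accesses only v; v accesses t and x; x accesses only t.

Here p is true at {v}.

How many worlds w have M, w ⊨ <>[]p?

t: successors {v}; []p there: v:F. ✗
v: successors {t, x}; []p there: t:T, x:F. ✓
x: successors {t}; []p there: t:T. ✓
Satisfying worlds: {v, x}.

2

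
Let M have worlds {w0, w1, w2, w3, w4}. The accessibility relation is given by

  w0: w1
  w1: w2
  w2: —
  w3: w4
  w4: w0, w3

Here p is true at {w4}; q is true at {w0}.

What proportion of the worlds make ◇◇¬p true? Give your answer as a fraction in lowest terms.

3/5

w0: successors {w1}; ◇¬p there: w1:T. ✓
w1: successors {w2}; ◇¬p there: w2:F. ✗
w2: no successors, so ◇◇¬p fails. ✗
w3: successors {w4}; ◇¬p there: w4:T. ✓
w4: successors {w0, w3}; ◇¬p there: w0:T, w3:F. ✓
That's 3 of 5 worlds, so 3/5.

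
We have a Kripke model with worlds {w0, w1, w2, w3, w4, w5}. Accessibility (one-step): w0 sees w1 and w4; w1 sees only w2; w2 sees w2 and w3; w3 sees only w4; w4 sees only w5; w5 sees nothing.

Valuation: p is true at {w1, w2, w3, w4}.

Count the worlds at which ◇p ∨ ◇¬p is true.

5

w0: ◇p is T, ◇¬p is F. ✓
w1: ◇p is T, ◇¬p is F. ✓
w2: ◇p is T, ◇¬p is F. ✓
w3: ◇p is T, ◇¬p is F. ✓
w4: ◇p is F, ◇¬p is T. ✓
w5: ◇p is F, ◇¬p is F. ✗
Satisfying worlds: {w0, w1, w2, w3, w4}.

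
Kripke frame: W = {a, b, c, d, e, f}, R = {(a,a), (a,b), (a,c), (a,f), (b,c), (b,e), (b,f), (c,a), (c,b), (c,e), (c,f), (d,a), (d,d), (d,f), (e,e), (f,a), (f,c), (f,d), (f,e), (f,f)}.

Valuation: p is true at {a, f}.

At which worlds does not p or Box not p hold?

a: not p is F, Box not p is F. ✗
b: not p is T, Box not p is F. ✓
c: not p is T, Box not p is F. ✓
d: not p is T, Box not p is F. ✓
e: not p is T, Box not p is T. ✓
f: not p is F, Box not p is F. ✗

{b, c, d, e}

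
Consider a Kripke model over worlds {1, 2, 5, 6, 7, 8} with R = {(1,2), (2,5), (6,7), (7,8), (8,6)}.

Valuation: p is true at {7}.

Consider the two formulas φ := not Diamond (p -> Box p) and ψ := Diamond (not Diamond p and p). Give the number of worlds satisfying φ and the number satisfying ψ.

2 and 1

For not Diamond (p -> Box p):
1: Diamond (p -> Box p) is T. ✗
2: Diamond (p -> Box p) is T. ✗
5: Diamond (p -> Box p) is F. ✓
6: Diamond (p -> Box p) is F. ✓
7: Diamond (p -> Box p) is T. ✗
8: Diamond (p -> Box p) is T. ✗
— 2 worlds.
For Diamond (not Diamond p and p):
1: successors {2}; not Diamond p and p there: 2:F. ✗
2: successors {5}; not Diamond p and p there: 5:F. ✗
5: no successors, so Diamond (not Diamond p and p) fails. ✗
6: successors {7}; not Diamond p and p there: 7:T. ✓
7: successors {8}; not Diamond p and p there: 8:F. ✗
8: successors {6}; not Diamond p and p there: 6:F. ✗
— 1 world.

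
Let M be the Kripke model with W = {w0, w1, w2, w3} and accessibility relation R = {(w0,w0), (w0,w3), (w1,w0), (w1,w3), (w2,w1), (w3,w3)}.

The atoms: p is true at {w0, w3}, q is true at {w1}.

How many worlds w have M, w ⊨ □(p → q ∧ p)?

w0: successors {w0, w3}; p → q ∧ p there: w0:F, w3:F. ✗
w1: successors {w0, w3}; p → q ∧ p there: w0:F, w3:F. ✗
w2: successors {w1}; p → q ∧ p there: w1:T. ✓
w3: successors {w3}; p → q ∧ p there: w3:F. ✗
Satisfying worlds: {w2}.

1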